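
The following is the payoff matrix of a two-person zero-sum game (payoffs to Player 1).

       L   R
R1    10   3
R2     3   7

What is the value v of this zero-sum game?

Row minima: R1 → 3, R2 → 3; maximin = 3.
Column maxima: L → 10, R → 7; minimax = 7.
3 ≠ 7, so there is no saddle point; optimal play is mixed.
Let Player 1 play R1 with probability p. Expected payoff against L: 10p + 3(1−p) = 7p + 3; against R: 3p + 7(1−p) = −4p + 7.
Setting these equal: 7p + 3 = −4p + 7 ⇒ 11p = 4 ⇒ p = 4/11, and the value is (7)·(4/11) + 3 = 61/11.
For Player 2: with q = P(L), equating R1's and R2's payoffs gives 7q + 3 = −4q + 7 ⇒ q = 4/11.

61/11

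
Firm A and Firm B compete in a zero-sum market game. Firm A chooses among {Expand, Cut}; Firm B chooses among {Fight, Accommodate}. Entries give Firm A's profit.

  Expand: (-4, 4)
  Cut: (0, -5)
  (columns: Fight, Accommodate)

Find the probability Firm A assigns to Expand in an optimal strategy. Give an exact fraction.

5/13

Row minima: Expand → -4, Cut → -5; maximin = -4.
Column maxima: Fight → 0, Accommodate → 4; minimax = 0.
-4 ≠ 0, so there is no saddle point; optimal play is mixed.
Let Firm A play Expand with probability p. Expected payoff against Fight: (-4)p + 0(1−p) = −4p; against Accommodate: 4p + (-5)(1−p) = 9p − 5.
Setting these equal: −4p = 9p − 5 ⇒ −13p = -5 ⇒ p = 5/13, and the value is (-4)·(5/13) = -20/13.
For Firm B: with q = P(Fight), equating Expand's and Cut's payoffs gives −8q + 4 = 5q − 5 ⇒ q = 9/13.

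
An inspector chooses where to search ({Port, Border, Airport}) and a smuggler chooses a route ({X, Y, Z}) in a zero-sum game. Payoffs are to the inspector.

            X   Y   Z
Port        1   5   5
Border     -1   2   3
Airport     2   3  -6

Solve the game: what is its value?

Row minima: Port → 1, Border → -1, Airport → -6; maximin = 1.
Column maxima: X → 2, Y → 5, Z → 5; minimax = 2.
1 ≠ 2, so there is no saddle point; optimal play is mixed.
Border is strictly dominated by Port, so the inspector never plays it.
Y is strictly dominated by X (it gives the inspector strictly more in every row), so the smuggler never plays it.
On the remaining 2×2 (Port, Airport vs X, Z):
Let the inspector play Port with probability p. Expected payoff against X: 1p + 2(1−p) = −p + 2; against Z: 5p + (-6)(1−p) = 11p − 6.
Setting these equal: −p + 2 = 11p − 6 ⇒ −12p = -8 ⇒ p = 2/3, and the value is (-1)·(2/3) + 2 = 4/3.
For the smuggler: with q = P(X), equating Port's and Airport's payoffs gives −4q + 5 = 8q − 6 ⇒ q = 11/12.

4/3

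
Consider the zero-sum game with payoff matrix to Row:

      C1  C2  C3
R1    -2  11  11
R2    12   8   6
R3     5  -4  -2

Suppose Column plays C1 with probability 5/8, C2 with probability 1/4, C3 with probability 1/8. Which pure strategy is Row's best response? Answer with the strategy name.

R2

Expected payoff of R1: (5/8)·(-2) + (1/4)·11 + (1/8)·11 = 23/8.
Expected payoff of R2: (5/8)·12 + (1/4)·8 + (1/8)·6 = 41/4.
Expected payoff of R3: (5/8)·5 + (1/4)·(-4) + (1/8)·(-2) = 15/8.
The largest is 41/4, so Row's best response is R2.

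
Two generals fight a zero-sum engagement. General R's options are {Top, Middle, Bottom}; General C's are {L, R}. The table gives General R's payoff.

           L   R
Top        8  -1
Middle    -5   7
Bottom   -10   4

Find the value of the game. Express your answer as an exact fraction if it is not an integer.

Row minima: Top → -1, Middle → -5, Bottom → -10; maximin = -1.
Column maxima: L → 8, R → 7; minimax = 7.
-1 ≠ 7, so there is no saddle point; optimal play is mixed.
Bottom is strictly dominated by Middle, so General R never plays it.
On the remaining 2×2 (Top, Middle vs L, R):
Let General R play Top with probability p. Expected payoff against L: 8p + (-5)(1−p) = 13p − 5; against R: (-1)p + 7(1−p) = −8p + 7.
Setting these equal: 13p − 5 = −8p + 7 ⇒ 21p = 12 ⇒ p = 4/7, and the value is (13)·(4/7) − 5 = 17/7.
For General C: with q = P(L), equating Top's and Middle's payoffs gives 9q − 1 = −12q + 7 ⇒ q = 8/21.

17/7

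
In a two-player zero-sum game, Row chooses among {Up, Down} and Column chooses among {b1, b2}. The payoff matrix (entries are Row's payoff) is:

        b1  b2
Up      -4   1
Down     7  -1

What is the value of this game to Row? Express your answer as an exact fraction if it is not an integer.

Row minima: Up → -4, Down → -1; maximin = -1.
Column maxima: b1 → 7, b2 → 1; minimax = 1.
-1 ≠ 1, so there is no saddle point; optimal play is mixed.
Let Row play Up with probability p. Expected payoff against b1: (-4)p + 7(1−p) = −11p + 7; against b2: 1p + (-1)(1−p) = 2p − 1.
Setting these equal: −11p + 7 = 2p − 1 ⇒ −13p = -8 ⇒ p = 8/13, and the value is (-11)·(8/13) + 7 = 3/13.
For Column: with q = P(b1), equating Up's and Down's payoffs gives −5q + 1 = 8q − 1 ⇒ q = 2/13.

3/13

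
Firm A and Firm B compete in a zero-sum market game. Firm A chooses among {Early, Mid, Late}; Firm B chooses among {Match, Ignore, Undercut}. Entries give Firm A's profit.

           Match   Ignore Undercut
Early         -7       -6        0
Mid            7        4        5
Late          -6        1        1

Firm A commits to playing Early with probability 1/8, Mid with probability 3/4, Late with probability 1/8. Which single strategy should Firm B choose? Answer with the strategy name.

Ignore

If Firm B plays Match, Firm A's expected payoff is (1/8)·(-7) + (3/4)·7 + (1/8)·(-6) = 29/8.
If Firm B plays Ignore, Firm A's expected payoff is (1/8)·(-6) + (3/4)·4 + (1/8)·1 = 19/8.
If Firm B plays Undercut, Firm A's expected payoff is (1/8)·0 + (3/4)·5 + (1/8)·1 = 31/8.
Firm B minimizes Firm A's payoff; the smallest is 19/8, so the best response is Ignore.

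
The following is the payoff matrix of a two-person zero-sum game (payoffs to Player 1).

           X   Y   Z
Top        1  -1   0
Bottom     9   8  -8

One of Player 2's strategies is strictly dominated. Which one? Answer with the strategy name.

X

Y holds Player 1's payoff strictly below X in every row: -1 < 1, 8 < 9.
So X is strictly dominated for Player 2.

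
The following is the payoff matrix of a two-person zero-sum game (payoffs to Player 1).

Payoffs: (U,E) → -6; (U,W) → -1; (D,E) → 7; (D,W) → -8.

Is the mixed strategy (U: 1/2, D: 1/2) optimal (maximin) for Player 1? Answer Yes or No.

Against E this mix gives (1/2)·(-6) + (1/2)·7 = 1/2.
Against W this mix gives (1/2)·(-1) + (1/2)·(-8) = -9/2.
Player 2 will play W, holding Player 1 to -9/2. Shifting weight toward the row that does better against W would raise this floor (the equalizing mix achieves -11/4 against both W and E), so the proposed strategy is not optimal.

No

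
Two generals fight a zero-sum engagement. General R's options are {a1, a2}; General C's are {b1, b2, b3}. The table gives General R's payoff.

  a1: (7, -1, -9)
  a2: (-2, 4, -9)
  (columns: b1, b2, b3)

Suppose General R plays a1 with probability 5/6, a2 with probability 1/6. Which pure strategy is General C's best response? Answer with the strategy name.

b3

If General C plays b1, General R's expected payoff is (5/6)·7 + (1/6)·(-2) = 11/2.
If General C plays b2, General R's expected payoff is (5/6)·(-1) + (1/6)·4 = -1/6.
If General C plays b3, General R's expected payoff is (5/6)·(-9) + (1/6)·(-9) = -9.
General C minimizes General R's payoff; the smallest is -9, so the best response is b3.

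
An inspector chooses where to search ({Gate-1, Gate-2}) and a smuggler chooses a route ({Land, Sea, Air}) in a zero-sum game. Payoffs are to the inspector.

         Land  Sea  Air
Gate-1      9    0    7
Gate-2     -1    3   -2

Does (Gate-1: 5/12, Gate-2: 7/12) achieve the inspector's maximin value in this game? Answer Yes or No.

Yes

Against Land this mix gives (5/12)·9 + (7/12)·(-1) = 19/6.
Against Sea this mix gives (5/12)·0 + (7/12)·3 = 7/4.
Against Air this mix gives (5/12)·7 + (7/12)·(-2) = 7/4.
All of the smuggler's active replies (Sea, Air) yield 7/4, and no column does worse for the inspector. The mix makes the smuggler indifferent and guarantees 7/4, so it is optimal.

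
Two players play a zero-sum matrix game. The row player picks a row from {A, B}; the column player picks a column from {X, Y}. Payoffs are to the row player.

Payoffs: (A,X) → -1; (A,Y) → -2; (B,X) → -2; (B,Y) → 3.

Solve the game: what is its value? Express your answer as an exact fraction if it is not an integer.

-7/6

Row minima: A → -2, B → -2; maximin = -2.
Column maxima: X → -1, Y → 3; minimax = -1.
-2 ≠ -1, so there is no saddle point; optimal play is mixed.
Let the row player play A with probability p. Expected payoff against X: (-1)p + (-2)(1−p) = p − 2; against Y: (-2)p + 3(1−p) = −5p + 3.
Setting these equal: p − 2 = −5p + 3 ⇒ 6p = 5 ⇒ p = 5/6, and the value is (1)·(5/6) − 2 = -7/6.
For the column player: with q = P(X), equating A's and B's payoffs gives q − 2 = −5q + 3 ⇒ q = 5/6.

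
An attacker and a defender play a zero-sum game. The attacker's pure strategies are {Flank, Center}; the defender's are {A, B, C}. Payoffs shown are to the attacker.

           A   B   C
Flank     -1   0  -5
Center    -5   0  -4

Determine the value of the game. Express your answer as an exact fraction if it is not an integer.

Row minima: Flank → -5, Center → -5; maximin = -5.
Column maxima: A → -1, B → 0, C → -4; minimax = -4.
-5 ≠ -4, so there is no saddle point; optimal play is mixed.
B is strictly dominated by A (it gives the attacker strictly more in every row), so the defender never plays it.
On the remaining 2×2 (Flank, Center vs A, C):
Let the attacker play Flank with probability p. Expected payoff against A: (-1)p + (-5)(1−p) = 4p − 5; against C: (-5)p + (-4)(1−p) = −p − 4.
Setting these equal: 4p − 5 = −p − 4 ⇒ 5p = 1 ⇒ p = 1/5, and the value is (4)·(1/5) − 5 = -21/5.
For the defender: with q = P(A), equating Flank's and Center's payoffs gives 4q − 5 = −q − 4 ⇒ q = 1/5.

-21/5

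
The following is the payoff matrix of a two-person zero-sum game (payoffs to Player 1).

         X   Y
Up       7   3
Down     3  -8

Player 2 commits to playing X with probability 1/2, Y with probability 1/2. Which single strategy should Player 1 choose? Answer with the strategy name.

Expected payoff of Up: (1/2)·7 + (1/2)·3 = 5.
Expected payoff of Down: (1/2)·3 + (1/2)·(-8) = -5/2.
The largest is 5, so Player 1's best response is Up.

Up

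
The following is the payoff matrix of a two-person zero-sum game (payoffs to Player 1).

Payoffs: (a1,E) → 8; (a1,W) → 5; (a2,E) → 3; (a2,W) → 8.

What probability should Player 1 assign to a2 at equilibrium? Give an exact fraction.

3/8

Row minima: a1 → 5, a2 → 3; maximin = 5.
Column maxima: E → 8, W → 8; minimax = 8.
5 ≠ 8, so there is no saddle point; optimal play is mixed.
Let Player 1 play a1 with probability p. Expected payoff against E: 8p + 3(1−p) = 5p + 3; against W: 5p + 8(1−p) = −3p + 8.
Setting these equal: 5p + 3 = −3p + 8 ⇒ 8p = 5 ⇒ p = 5/8, and the value is (5)·(5/8) + 3 = 49/8.
For Player 2: with q = P(E), equating a1's and a2's payoffs gives 3q + 5 = −5q + 8 ⇒ q = 3/8.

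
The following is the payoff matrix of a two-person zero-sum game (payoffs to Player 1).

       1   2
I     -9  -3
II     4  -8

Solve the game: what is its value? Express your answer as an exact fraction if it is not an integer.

Row minima: I → -9, II → -8; maximin = -8.
Column maxima: 1 → 4, 2 → -3; minimax = -3.
-8 ≠ -3, so there is no saddle point; optimal play is mixed.
Let Player 1 play I with probability p. Expected payoff against 1: (-9)p + 4(1−p) = −13p + 4; against 2: (-3)p + (-8)(1−p) = 5p − 8.
Setting these equal: −13p + 4 = 5p − 8 ⇒ −18p = -12 ⇒ p = 2/3, and the value is (-13)·(2/3) + 4 = -14/3.
For Player 2: with q = P(1), equating I's and II's payoffs gives −6q − 3 = 12q − 8 ⇒ q = 5/18.

-14/3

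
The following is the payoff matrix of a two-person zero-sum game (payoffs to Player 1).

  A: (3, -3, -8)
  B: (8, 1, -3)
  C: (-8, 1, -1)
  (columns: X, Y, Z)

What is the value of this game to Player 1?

Row minima: A → -8, B → -3, C → -8; maximin = -3.
Column maxima: X → 8, Y → 1, Z → -1; minimax = -1.
-3 ≠ -1, so there is no saddle point; optimal play is mixed.
A is strictly dominated by B, so Player 1 never plays it.
Y is strictly dominated by Z (it gives Player 1 strictly more in every row), so Player 2 never plays it.
On the remaining 2×2 (B, C vs X, Z):
Let Player 1 play B with probability p. Expected payoff against X: 8p + (-8)(1−p) = 16p − 8; against Z: (-3)p + (-1)(1−p) = −2p − 1.
Setting these equal: 16p − 8 = −2p − 1 ⇒ 18p = 7 ⇒ p = 7/18, and the value is (16)·(7/18) − 8 = -16/9.
For Player 2: with q = P(X), equating B's and C's payoffs gives 11q − 3 = −7q − 1 ⇒ q = 1/9.

-16/9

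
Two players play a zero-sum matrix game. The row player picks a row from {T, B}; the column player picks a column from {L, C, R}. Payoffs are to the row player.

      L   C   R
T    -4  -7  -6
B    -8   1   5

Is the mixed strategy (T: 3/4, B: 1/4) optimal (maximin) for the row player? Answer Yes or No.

Yes

Against L this mix gives (3/4)·(-4) + (1/4)·(-8) = -5.
Against C this mix gives (3/4)·(-7) + (1/4)·1 = -5.
Against R this mix gives (3/4)·(-6) + (1/4)·5 = -13/4.
All of the column player's active replies (L, C) yield -5, and no column does worse for the row player. The mix makes the column player indifferent and guarantees -5, so it is optimal.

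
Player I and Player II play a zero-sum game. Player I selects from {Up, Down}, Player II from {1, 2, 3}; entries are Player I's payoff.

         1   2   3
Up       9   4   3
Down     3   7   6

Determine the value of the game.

Row minima: Up → 3, Down → 3; maximin = 3.
Column maxima: 1 → 9, 2 → 7, 3 → 6; minimax = 6.
3 ≠ 6, so there is no saddle point; optimal play is mixed.
2 is strictly dominated by 3 (it gives Player I strictly more in every row), so Player II never plays it.
On the remaining 2×2 (Up, Down vs 1, 3):
Let Player I play Up with probability p. Expected payoff against 1: 9p + 3(1−p) = 6p + 3; against 3: 3p + 6(1−p) = −3p + 6.
Setting these equal: 6p + 3 = −3p + 6 ⇒ 9p = 3 ⇒ p = 1/3, and the value is (6)·(1/3) + 3 = 5.
For Player II: with q = P(1), equating Up's and Down's payoffs gives 6q + 3 = −3q + 6 ⇒ q = 1/3.

5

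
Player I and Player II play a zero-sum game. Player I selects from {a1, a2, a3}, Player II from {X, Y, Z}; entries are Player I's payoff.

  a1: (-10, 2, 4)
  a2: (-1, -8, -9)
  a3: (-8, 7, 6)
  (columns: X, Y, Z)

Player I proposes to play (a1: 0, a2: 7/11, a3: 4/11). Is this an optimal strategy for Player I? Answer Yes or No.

Against X this mix gives (7/11)·(-1) + (4/11)·(-8) = -39/11.
Against Y this mix gives (7/11)·(-8) + (4/11)·7 = -28/11.
Against Z this mix gives (7/11)·(-9) + (4/11)·6 = -39/11.
All of Player II's active replies (X, Z) yield -39/11, and no column does worse for Player I. The mix makes Player II indifferent and guarantees -39/11, so it is optimal.

Yes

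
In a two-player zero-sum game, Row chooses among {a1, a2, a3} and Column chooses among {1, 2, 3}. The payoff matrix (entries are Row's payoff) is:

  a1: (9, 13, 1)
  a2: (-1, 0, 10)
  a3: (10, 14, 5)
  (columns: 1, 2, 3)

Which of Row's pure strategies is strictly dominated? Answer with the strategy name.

a1

a3 gives a strictly higher payoff than a1 against every column: 10 > 9, 14 > 13, 5 > 1.
So a1 is strictly dominated and Row never plays it.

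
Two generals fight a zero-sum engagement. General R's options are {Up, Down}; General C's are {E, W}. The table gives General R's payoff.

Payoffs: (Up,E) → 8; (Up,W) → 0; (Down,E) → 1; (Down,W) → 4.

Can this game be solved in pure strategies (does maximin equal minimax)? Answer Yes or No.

Row minima: Up → 0, Down → 1; maximin = 1.
Column maxima: E → 8, W → 4; minimax = 4.
1 ≠ 4, so no pure-strategy equilibrium exists.

No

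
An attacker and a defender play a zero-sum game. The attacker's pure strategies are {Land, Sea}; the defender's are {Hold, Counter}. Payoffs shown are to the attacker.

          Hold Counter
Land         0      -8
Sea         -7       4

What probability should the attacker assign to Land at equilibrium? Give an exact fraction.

Row minima: Land → -8, Sea → -7; maximin = -7.
Column maxima: Hold → 0, Counter → 4; minimax = 0.
-7 ≠ 0, so there is no saddle point; optimal play is mixed.
Let the attacker play Land with probability p. Expected payoff against Hold: 0p + (-7)(1−p) = 7p − 7; against Counter: (-8)p + 4(1−p) = −12p + 4.
Setting these equal: 7p − 7 = −12p + 4 ⇒ 19p = 11 ⇒ p = 11/19, and the value is (7)·(11/19) − 7 = -56/19.
For the defender: with q = P(Hold), equating Land's and Sea's payoffs gives 8q − 8 = −11q + 4 ⇒ q = 12/19.

11/19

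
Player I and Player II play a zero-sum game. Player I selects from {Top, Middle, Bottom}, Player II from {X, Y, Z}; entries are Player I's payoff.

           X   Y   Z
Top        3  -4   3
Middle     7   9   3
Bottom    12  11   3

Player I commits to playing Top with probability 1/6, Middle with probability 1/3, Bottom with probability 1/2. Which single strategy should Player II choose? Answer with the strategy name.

If Player II plays X, Player I's expected payoff is (1/6)·3 + (1/3)·7 + (1/2)·12 = 53/6.
If Player II plays Y, Player I's expected payoff is (1/6)·(-4) + (1/3)·9 + (1/2)·11 = 47/6.
If Player II plays Z, Player I's expected payoff is (1/6)·3 + (1/3)·3 + (1/2)·3 = 3.
Player II minimizes Player I's payoff; the smallest is 3, so the best response is Z.

Z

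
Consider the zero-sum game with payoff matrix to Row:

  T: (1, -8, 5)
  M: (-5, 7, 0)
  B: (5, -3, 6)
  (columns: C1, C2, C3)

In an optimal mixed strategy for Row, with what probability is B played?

Row minima: T → -8, M → -5, B → -3; maximin = -3.
Column maxima: C1 → 5, C2 → 7, C3 → 6; minimax = 5.
-3 ≠ 5, so there is no saddle point; optimal play is mixed.
T is strictly dominated by B, so Row never plays it.
C3 is strictly dominated by C1 (it gives Row strictly more in every row), so Column never plays it.
On the remaining 2×2 (M, B vs C1, C2):
Let Row play M with probability p. Expected payoff against C1: (-5)p + 5(1−p) = −10p + 5; against C2: 7p + (-3)(1−p) = 10p − 3.
Setting these equal: −10p + 5 = 10p − 3 ⇒ −20p = -8 ⇒ p = 2/5, and the value is (-10)·(2/5) + 5 = 1.
For Column: with q = P(C1), equating M's and B's payoffs gives −12q + 7 = 8q − 3 ⇒ q = 1/2.

3/5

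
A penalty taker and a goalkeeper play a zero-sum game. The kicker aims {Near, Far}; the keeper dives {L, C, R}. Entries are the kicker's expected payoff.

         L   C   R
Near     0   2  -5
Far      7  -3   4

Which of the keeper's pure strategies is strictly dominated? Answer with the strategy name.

R holds the kicker's payoff strictly below L in every row: -5 < 0, 4 < 7.
So L is strictly dominated for the keeper.

L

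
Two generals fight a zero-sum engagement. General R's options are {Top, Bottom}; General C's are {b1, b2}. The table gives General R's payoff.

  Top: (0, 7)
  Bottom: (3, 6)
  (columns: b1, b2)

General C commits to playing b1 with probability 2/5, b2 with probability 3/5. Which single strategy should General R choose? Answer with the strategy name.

Expected payoff of Top: (2/5)·0 + (3/5)·7 = 21/5.
Expected payoff of Bottom: (2/5)·3 + (3/5)·6 = 24/5.
The largest is 24/5, so General R's best response is Bottom.

Bottom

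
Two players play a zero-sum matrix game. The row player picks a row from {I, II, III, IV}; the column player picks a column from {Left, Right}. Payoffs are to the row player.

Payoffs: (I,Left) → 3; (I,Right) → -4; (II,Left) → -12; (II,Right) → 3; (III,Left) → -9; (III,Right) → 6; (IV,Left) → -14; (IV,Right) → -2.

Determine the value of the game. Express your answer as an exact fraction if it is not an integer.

Row minima: I → -4, II → -12, III → -9, IV → -14; maximin = -4.
Column maxima: Left → 3, Right → 6; minimax = 3.
-4 ≠ 3, so there is no saddle point; optimal play is mixed.
II is strictly dominated by III, so the row player never plays it.
IV is strictly dominated by III, so the row player never plays it.
On the remaining 2×2 (I, III vs Left, Right):
Let the row player play I with probability p. Expected payoff against Left: 3p + (-9)(1−p) = 12p − 9; against Right: (-4)p + 6(1−p) = −10p + 6.
Setting these equal: 12p − 9 = −10p + 6 ⇒ 22p = 15 ⇒ p = 15/22, and the value is (12)·(15/22) − 9 = -9/11.
For the column player: with q = P(Left), equating I's and III's payoffs gives 7q − 4 = −15q + 6 ⇒ q = 5/11.

-9/11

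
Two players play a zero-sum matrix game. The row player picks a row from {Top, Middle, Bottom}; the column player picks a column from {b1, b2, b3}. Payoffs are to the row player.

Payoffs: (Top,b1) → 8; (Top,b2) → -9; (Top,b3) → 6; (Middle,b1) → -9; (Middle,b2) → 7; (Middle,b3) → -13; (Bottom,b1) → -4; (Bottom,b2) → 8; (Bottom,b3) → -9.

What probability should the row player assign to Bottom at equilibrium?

Row minima: Top → -9, Middle → -13, Bottom → -9; maximin = -9.
Column maxima: b1 → 8, b2 → 8, b3 → 6; minimax = 6.
-9 ≠ 6, so there is no saddle point; optimal play is mixed.
Middle is strictly dominated by Bottom, so the row player never plays it.
b1 is strictly dominated by b3 (it gives the row player strictly more in every row), so the column player never plays it.
On the remaining 2×2 (Top, Bottom vs b2, b3):
Let the row player play Top with probability p. Expected payoff against b2: (-9)p + 8(1−p) = −17p + 8; against b3: 6p + (-9)(1−p) = 15p − 9.
Setting these equal: −17p + 8 = 15p − 9 ⇒ −32p = -17 ⇒ p = 17/32, and the value is (-17)·(17/32) + 8 = -33/32.
For the column player: with q = P(b2), equating Top's and Bottom's payoffs gives −15q + 6 = 17q − 9 ⇒ q = 15/32.

15/32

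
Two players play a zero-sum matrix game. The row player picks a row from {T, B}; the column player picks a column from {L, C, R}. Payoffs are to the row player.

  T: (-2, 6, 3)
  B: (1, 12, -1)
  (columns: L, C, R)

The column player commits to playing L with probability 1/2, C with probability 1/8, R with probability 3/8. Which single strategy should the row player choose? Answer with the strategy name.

Expected payoff of T: (1/2)·(-2) + (1/8)·6 + (3/8)·3 = 7/8.
Expected payoff of B: (1/2)·1 + (1/8)·12 + (3/8)·(-1) = 13/8.
The largest is 13/8, so the row player's best response is B.

B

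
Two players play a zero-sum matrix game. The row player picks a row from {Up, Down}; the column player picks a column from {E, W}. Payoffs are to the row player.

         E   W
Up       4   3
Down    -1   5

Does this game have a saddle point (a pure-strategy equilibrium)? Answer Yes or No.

No

Row minima: Up → 3, Down → -1; maximin = 3.
Column maxima: E → 4, W → 5; minimax = 4.
3 ≠ 4, so no pure-strategy equilibrium exists.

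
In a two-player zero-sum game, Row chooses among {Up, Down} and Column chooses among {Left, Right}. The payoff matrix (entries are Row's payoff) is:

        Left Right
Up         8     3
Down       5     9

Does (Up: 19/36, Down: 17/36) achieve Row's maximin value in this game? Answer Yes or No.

No

Against Left this mix gives (19/36)·8 + (17/36)·5 = 79/12.
Against Right this mix gives (19/36)·3 + (17/36)·9 = 35/6.
Column will play Right, holding Row to 35/6. Shifting weight toward the row that does better against Right would raise this floor (the equalizing mix achieves 19/3 against both Right and Left), so the proposed strategy is not optimal.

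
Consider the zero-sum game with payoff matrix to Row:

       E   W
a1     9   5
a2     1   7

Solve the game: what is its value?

Row minima: a1 → 5, a2 → 1; maximin = 5.
Column maxima: E → 9, W → 7; minimax = 7.
5 ≠ 7, so there is no saddle point; optimal play is mixed.
Let Row play a1 with probability p. Expected payoff against E: 9p + 1(1−p) = 8p + 1; against W: 5p + 7(1−p) = −2p + 7.
Setting these equal: 8p + 1 = −2p + 7 ⇒ 10p = 6 ⇒ p = 3/5, and the value is (8)·(3/5) + 1 = 29/5.
For Column: with q = P(E), equating a1's and a2's payoffs gives 4q + 5 = −6q + 7 ⇒ q = 1/5.

29/5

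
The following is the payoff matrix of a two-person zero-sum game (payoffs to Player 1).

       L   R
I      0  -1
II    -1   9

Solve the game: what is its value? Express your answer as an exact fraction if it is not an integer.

Row minima: I → -1, II → -1; maximin = -1.
Column maxima: L → 0, R → 9; minimax = 0.
-1 ≠ 0, so there is no saddle point; optimal play is mixed.
Let Player 1 play I with probability p. Expected payoff against L: 0p + (-1)(1−p) = p − 1; against R: (-1)p + 9(1−p) = −10p + 9.
Setting these equal: p − 1 = −10p + 9 ⇒ 11p = 10 ⇒ p = 10/11, and the value is (1)·(10/11) − 1 = -1/11.
For Player 2: with q = P(L), equating I's and II's payoffs gives q − 1 = −10q + 9 ⇒ q = 10/11.

-1/11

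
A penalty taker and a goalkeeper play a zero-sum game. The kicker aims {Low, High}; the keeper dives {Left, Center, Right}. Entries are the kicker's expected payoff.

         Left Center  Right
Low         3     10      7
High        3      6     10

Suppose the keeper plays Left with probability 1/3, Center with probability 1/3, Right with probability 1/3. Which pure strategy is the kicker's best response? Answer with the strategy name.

Low

Expected payoff of Low: (1/3)·3 + (1/3)·10 + (1/3)·7 = 20/3.
Expected payoff of High: (1/3)·3 + (1/3)·6 + (1/3)·10 = 19/3.
The largest is 20/3, so the kicker's best response is Low.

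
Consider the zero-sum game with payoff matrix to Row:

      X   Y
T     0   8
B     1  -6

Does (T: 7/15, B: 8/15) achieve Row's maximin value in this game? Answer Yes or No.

Against X this mix gives (7/15)·0 + (8/15)·1 = 8/15.
Against Y this mix gives (7/15)·8 + (8/15)·(-6) = 8/15.
All of Column's active replies (X, Y) yield 8/15, and no column does worse for Row. The mix makes Column indifferent and guarantees 8/15, so it is optimal.

Yes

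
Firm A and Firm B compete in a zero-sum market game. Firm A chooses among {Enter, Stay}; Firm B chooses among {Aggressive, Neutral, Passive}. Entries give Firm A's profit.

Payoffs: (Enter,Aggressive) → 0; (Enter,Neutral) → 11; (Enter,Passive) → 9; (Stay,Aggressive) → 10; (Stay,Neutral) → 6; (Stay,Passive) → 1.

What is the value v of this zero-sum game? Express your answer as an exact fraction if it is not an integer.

5

Row minima: Enter → 0, Stay → 1; maximin = 1.
Column maxima: Aggressive → 10, Neutral → 11, Passive → 9; minimax = 9.
1 ≠ 9, so there is no saddle point; optimal play is mixed.
Neutral is strictly dominated by Passive (it gives Firm A strictly more in every row), so Firm B never plays it.
On the remaining 2×2 (Enter, Stay vs Aggressive, Passive):
Let Firm A play Enter with probability p. Expected payoff against Aggressive: 0p + 10(1−p) = −10p + 10; against Passive: 9p + 1(1−p) = 8p + 1.
Setting these equal: −10p + 10 = 8p + 1 ⇒ −18p = -9 ⇒ p = 1/2, and the value is (-10)·(1/2) + 10 = 5.
For Firm B: with q = P(Aggressive), equating Enter's and Stay's payoffs gives −9q + 9 = 9q + 1 ⇒ q = 4/9.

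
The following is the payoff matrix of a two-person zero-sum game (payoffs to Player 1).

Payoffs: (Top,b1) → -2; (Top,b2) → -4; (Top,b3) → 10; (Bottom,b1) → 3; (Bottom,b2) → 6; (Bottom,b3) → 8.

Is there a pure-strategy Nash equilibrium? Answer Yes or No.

Yes

Row minima: Top → -4, Bottom → 3; maximin = 3.
Column maxima: b1 → 3, b2 → 6, b3 → 10; minimax = 3.
maximin = minimax = 3, so a saddle point exists.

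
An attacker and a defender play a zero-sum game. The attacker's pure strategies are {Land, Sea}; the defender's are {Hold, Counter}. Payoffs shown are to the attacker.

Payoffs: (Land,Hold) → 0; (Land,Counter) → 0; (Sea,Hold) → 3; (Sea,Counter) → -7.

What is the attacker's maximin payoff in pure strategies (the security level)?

Row minima: Land → 0, Sea → -7.
The best of these is 0.

0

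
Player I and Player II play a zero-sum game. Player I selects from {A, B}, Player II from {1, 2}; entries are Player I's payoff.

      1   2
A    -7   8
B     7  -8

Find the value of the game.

0

Row minima: A → -7, B → -8; maximin = -7.
Column maxima: 1 → 7, 2 → 8; minimax = 7.
-7 ≠ 7, so there is no saddle point; optimal play is mixed.
Let Player I play A with probability p. Expected payoff against 1: (-7)p + 7(1−p) = −14p + 7; against 2: 8p + (-8)(1−p) = 16p − 8.
Setting these equal: −14p + 7 = 16p − 8 ⇒ −30p = -15 ⇒ p = 1/2, and the value is (-14)·(1/2) + 7 = 0.
For Player II: with q = P(1), equating A's and B's payoffs gives −15q + 8 = 15q − 8 ⇒ q = 8/15.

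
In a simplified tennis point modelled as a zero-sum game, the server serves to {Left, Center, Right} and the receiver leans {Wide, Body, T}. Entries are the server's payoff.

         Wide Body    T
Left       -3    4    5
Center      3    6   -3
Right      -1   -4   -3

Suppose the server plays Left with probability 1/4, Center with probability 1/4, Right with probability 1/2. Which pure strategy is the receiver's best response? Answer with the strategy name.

If the receiver plays Wide, the server's expected payoff is (1/4)·(-3) + (1/4)·3 + (1/2)·(-1) = -1/2.
If the receiver plays Body, the server's expected payoff is (1/4)·4 + (1/4)·6 + (1/2)·(-4) = 1/2.
If the receiver plays T, the server's expected payoff is (1/4)·5 + (1/4)·(-3) + (1/2)·(-3) = -1.
The receiver minimizes the server's payoff; the smallest is -1, so the best response is T.

T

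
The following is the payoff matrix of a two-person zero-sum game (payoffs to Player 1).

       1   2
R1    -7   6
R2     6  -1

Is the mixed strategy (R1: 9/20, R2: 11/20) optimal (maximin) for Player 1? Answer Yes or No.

Against 1 this mix gives (9/20)·(-7) + (11/20)·6 = 3/20.
Against 2 this mix gives (9/20)·6 + (11/20)·(-1) = 43/20.
Player 2 will play 1, holding Player 1 to 3/20. Shifting weight toward the row that does better against 1 would raise this floor (the equalizing mix achieves 29/20 against both 1 and 2), so the proposed strategy is not optimal.

No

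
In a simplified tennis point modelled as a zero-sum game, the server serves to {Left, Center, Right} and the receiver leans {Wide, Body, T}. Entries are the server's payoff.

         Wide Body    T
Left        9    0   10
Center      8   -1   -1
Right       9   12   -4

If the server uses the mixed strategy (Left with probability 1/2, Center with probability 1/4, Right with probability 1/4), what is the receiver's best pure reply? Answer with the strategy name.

If the receiver plays Wide, the server's expected payoff is (1/2)·9 + (1/4)·8 + (1/4)·9 = 35/4.
If the receiver plays Body, the server's expected payoff is (1/2)·0 + (1/4)·(-1) + (1/4)·12 = 11/4.
If the receiver plays T, the server's expected payoff is (1/2)·10 + (1/4)·(-1) + (1/4)·(-4) = 15/4.
The receiver minimizes the server's payoff; the smallest is 11/4, so the best response is Body.

Body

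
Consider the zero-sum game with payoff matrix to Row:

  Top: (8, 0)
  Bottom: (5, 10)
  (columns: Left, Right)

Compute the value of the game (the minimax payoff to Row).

80/13

Row minima: Top → 0, Bottom → 5; maximin = 5.
Column maxima: Left → 8, Right → 10; minimax = 8.
5 ≠ 8, so there is no saddle point; optimal play is mixed.
Let Row play Top with probability p. Expected payoff against Left: 8p + 5(1−p) = 3p + 5; against Right: 0p + 10(1−p) = −10p + 10.
Setting these equal: 3p + 5 = −10p + 10 ⇒ 13p = 5 ⇒ p = 5/13, and the value is (3)·(5/13) + 5 = 80/13.
For Column: with q = P(Left), equating Top's and Bottom's payoffs gives 8q = −5q + 10 ⇒ q = 10/13.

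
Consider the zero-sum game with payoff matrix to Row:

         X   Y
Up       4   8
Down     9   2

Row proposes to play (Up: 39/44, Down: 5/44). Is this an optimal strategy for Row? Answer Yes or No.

Against X this mix gives (39/44)·4 + (5/44)·9 = 201/44.
Against Y this mix gives (39/44)·8 + (5/44)·2 = 161/22.
Column will play X, holding Row to 201/44. Shifting weight toward the row that does better against X would raise this floor (the equalizing mix achieves 64/11 against both X and Y), so the proposed strategy is not optimal.

No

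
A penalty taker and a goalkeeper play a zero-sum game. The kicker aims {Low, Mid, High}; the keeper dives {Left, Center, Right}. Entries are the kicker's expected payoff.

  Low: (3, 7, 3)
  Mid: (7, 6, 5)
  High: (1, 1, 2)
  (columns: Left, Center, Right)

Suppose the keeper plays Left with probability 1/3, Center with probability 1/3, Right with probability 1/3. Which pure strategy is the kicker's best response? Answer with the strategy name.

Expected payoff of Low: (1/3)·3 + (1/3)·7 + (1/3)·3 = 13/3.
Expected payoff of Mid: (1/3)·7 + (1/3)·6 + (1/3)·5 = 6.
Expected payoff of High: (1/3)·1 + (1/3)·1 + (1/3)·2 = 4/3.
The largest is 6, so the kicker's best response is Mid.

Mid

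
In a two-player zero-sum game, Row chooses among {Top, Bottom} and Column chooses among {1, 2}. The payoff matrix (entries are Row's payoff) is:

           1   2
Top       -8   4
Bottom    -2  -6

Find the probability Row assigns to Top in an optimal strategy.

Row minima: Top → -8, Bottom → -6; maximin = -6.
Column maxima: 1 → -2, 2 → 4; minimax = -2.
-6 ≠ -2, so there is no saddle point; optimal play is mixed.
Let Row play Top with probability p. Expected payoff against 1: (-8)p + (-2)(1−p) = −6p − 2; against 2: 4p + (-6)(1−p) = 10p − 6.
Setting these equal: −6p − 2 = 10p − 6 ⇒ −16p = -4 ⇒ p = 1/4, and the value is (-6)·(1/4) − 2 = -7/2.
For Column: with q = P(1), equating Top's and Bottom's payoffs gives −12q + 4 = 4q − 6 ⇒ q = 5/8.

1/4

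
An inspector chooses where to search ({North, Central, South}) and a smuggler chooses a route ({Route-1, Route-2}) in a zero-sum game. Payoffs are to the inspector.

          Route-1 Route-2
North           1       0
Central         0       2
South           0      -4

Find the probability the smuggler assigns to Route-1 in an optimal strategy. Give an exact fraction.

Row minima: North → 0, Central → 0, South → -4; maximin = 0.
Column maxima: Route-1 → 1, Route-2 → 2; minimax = 1.
0 ≠ 1, so there is no saddle point; optimal play is mixed.
South is strictly dominated by North, so the inspector never plays it.
On the remaining 2×2 (North, Central vs Route-1, Route-2):
Let the inspector play North with probability p. Expected payoff against Route-1: 1p + 0(1−p) = p; against Route-2: 0p + 2(1−p) = −2p + 2.
Setting these equal: p = −2p + 2 ⇒ 3p = 2 ⇒ p = 2/3, and the value is (1)·(2/3) = 2/3.
For the smuggler: with q = P(Route-1), equating North's and Central's payoffs gives q = −2q + 2 ⇒ q = 2/3.

2/3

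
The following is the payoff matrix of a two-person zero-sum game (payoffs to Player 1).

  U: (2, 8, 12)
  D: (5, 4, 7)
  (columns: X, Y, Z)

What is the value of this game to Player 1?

Row minima: U → 2, D → 4; maximin = 4.
Column maxima: X → 5, Y → 8, Z → 12; minimax = 5.
4 ≠ 5, so there is no saddle point; optimal play is mixed.
Z is strictly dominated by X (it gives Player 1 strictly more in every row), so Player 2 never plays it.
On the remaining 2×2 (U, D vs X, Y):
Let Player 1 play U with probability p. Expected payoff against X: 2p + 5(1−p) = −3p + 5; against Y: 8p + 4(1−p) = 4p + 4.
Setting these equal: −3p + 5 = 4p + 4 ⇒ −7p = -1 ⇒ p = 1/7, and the value is (-3)·(1/7) + 5 = 32/7.
For Player 2: with q = P(X), equating U's and D's payoffs gives −6q + 8 = q + 4 ⇒ q = 4/7.

32/7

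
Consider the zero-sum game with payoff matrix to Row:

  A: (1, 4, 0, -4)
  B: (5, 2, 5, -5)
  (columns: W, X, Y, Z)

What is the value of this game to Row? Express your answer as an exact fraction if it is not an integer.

Row minima: A → -4, B → -5; maximin = -4.
Column maxima: W → 5, X → 4, Y → 5, Z → -4; minimax = -4.
Since maximin = minimax = -4, there is a saddle point and the value is -4.

-4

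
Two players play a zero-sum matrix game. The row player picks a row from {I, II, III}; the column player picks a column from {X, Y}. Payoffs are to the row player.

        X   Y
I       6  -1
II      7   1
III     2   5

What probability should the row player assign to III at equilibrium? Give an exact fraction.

2/3

Row minima: I → -1, II → 1, III → 2; maximin = 2.
Column maxima: X → 7, Y → 5; minimax = 5.
2 ≠ 5, so there is no saddle point; optimal play is mixed.
I is strictly dominated by II, so the row player never plays it.
On the remaining 2×2 (II, III vs X, Y):
Let the row player play II with probability p. Expected payoff against X: 7p + 2(1−p) = 5p + 2; against Y: 1p + 5(1−p) = −4p + 5.
Setting these equal: 5p + 2 = −4p + 5 ⇒ 9p = 3 ⇒ p = 1/3, and the value is (5)·(1/3) + 2 = 11/3.
For the column player: with q = P(X), equating II's and III's payoffs gives 6q + 1 = −3q + 5 ⇒ q = 4/9.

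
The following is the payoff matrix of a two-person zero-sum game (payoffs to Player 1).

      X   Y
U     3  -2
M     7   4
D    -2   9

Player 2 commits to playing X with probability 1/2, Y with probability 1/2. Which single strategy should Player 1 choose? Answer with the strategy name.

Expected payoff of U: (1/2)·3 + (1/2)·(-2) = 1/2.
Expected payoff of M: (1/2)·7 + (1/2)·4 = 11/2.
Expected payoff of D: (1/2)·(-2) + (1/2)·9 = 7/2.
The largest is 11/2, so Player 1's best response is M.

M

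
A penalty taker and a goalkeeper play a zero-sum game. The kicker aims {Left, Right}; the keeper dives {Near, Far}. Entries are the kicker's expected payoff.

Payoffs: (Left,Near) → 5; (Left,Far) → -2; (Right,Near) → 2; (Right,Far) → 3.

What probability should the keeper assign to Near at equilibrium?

5/8

Row minima: Left → -2, Right → 2; maximin = 2.
Column maxima: Near → 5, Far → 3; minimax = 3.
2 ≠ 3, so there is no saddle point; optimal play is mixed.
Let the kicker play Left with probability p. Expected payoff against Near: 5p + 2(1−p) = 3p + 2; against Far: (-2)p + 3(1−p) = −5p + 3.
Setting these equal: 3p + 2 = −5p + 3 ⇒ 8p = 1 ⇒ p = 1/8, and the value is (3)·(1/8) + 2 = 19/8.
For the keeper: with q = P(Near), equating Left's and Right's payoffs gives 7q − 2 = −q + 3 ⇒ q = 5/8.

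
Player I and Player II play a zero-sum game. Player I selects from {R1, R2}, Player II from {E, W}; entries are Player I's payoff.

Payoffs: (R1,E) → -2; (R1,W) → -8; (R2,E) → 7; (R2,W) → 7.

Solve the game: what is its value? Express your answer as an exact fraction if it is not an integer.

7

Row minima: R1 → -8, R2 → 7; maximin = 7.
Column maxima: E → 7, W → 7; minimax = 7.
Since maximin = minimax = 7, there is a saddle point and the value is 7.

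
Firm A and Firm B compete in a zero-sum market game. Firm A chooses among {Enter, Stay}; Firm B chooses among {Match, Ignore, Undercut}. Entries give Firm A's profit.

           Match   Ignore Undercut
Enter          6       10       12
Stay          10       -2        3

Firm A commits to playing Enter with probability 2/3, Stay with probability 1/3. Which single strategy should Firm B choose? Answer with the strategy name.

Ignore

If Firm B plays Match, Firm A's expected payoff is (2/3)·6 + (1/3)·10 = 22/3.
If Firm B plays Ignore, Firm A's expected payoff is (2/3)·10 + (1/3)·(-2) = 6.
If Firm B plays Undercut, Firm A's expected payoff is (2/3)·12 + (1/3)·3 = 9.
Firm B minimizes Firm A's payoff; the smallest is 6, so the best response is Ignore.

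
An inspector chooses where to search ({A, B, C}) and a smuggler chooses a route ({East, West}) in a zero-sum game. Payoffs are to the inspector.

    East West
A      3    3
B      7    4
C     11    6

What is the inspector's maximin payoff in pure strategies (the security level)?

Row minima: A → 3, B → 4, C → 6.
The best of these is 6.

6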